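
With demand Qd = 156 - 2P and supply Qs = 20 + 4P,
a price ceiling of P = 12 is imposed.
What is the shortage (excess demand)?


At P = 12:
Qd = 156 - 2*12 = 132
Qs = 20 + 4*12 = 68
Shortage = Qd - Qs = 132 - 68 = 64

64


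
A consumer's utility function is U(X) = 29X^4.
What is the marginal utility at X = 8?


MU = dU/dX = 29*4*X^(4-1)
MU = 116*X^3
At X = 8:
MU = 116 * 8^3
MU = 116 * 512 = 59392

59392


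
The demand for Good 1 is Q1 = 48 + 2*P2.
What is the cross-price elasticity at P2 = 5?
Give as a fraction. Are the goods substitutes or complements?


dQ1/dP2 = 2
At P2 = 5: Q1 = 48 + 2*5 = 58
Exy = (dQ1/dP2)(P2/Q1) = 2 * 5 / 58 = 5/29
Since Exy > 0, the goods are substitutes.

5/29 (substitutes)


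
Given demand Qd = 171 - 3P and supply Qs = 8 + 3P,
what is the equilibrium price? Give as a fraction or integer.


At equilibrium, Qd = Qs.
171 - 3P = 8 + 3P
171 - 8 = 3P + 3P
163 = 6P
P* = 163/6 = 163/6

163/6


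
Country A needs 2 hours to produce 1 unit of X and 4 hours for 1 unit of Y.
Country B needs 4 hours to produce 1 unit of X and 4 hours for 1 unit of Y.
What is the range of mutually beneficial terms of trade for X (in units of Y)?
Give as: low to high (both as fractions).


Opportunity cost of X for Country A = hours_X / hours_Y = 2/4 = 1/2 units of Y
Opportunity cost of X for Country B = hours_X / hours_Y = 4/4 = 1 units of Y
Terms of trade must be between the two opportunity costs.
Range: 1/2 to 1

1/2 to 1


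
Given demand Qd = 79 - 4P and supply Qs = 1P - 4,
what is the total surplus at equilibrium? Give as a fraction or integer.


Find equilibrium: 79 - 4P = 1P - 4
79 + 4 = 5P
P* = 83/5 = 83/5
Q* = 1*83/5 - 4 = 63/5
Inverse demand: P = 79/4 - Q/4, so P_max = 79/4
Inverse supply: P = 4 + Q/1, so P_min = 4
CS = (1/2) * 63/5 * (79/4 - 83/5) = 3969/200
PS = (1/2) * 63/5 * (83/5 - 4) = 3969/50
TS = CS + PS = 3969/200 + 3969/50 = 3969/40

3969/40


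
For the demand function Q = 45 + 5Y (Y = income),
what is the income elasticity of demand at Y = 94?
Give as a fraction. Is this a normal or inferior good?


dQ/dY = 5
At Y = 94: Q = 45 + 5*94 = 515
Ey = (dQ/dY)(Y/Q) = 5 * 94 / 515 = 94/103
Since Ey > 0, this is a normal good.

94/103 (normal good)


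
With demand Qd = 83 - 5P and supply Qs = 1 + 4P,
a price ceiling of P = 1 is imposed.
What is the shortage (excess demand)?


At P = 1:
Qd = 83 - 5*1 = 78
Qs = 1 + 4*1 = 5
Shortage = Qd - Qs = 78 - 5 = 73

73


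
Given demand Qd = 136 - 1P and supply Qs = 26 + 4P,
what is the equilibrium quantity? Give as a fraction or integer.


First find equilibrium price:
136 - 1P = 26 + 4P
P* = 110/5 = 22
Then substitute into demand:
Q* = 136 - 1 * 22 = 114

114


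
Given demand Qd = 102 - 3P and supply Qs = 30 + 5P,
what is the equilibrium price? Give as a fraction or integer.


At equilibrium, Qd = Qs.
102 - 3P = 30 + 5P
102 - 30 = 3P + 5P
72 = 8P
P* = 72/8 = 9

9


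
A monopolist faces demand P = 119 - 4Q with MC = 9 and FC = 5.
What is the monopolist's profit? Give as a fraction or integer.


MR = MC: 119 - 8Q = 9
Q* = 55/4
P* = 119 - 4*55/4 = 64
Profit = (P* - MC)*Q* - FC
= (64 - 9)*55/4 - 5
= 55*55/4 - 5
= 3025/4 - 5 = 3005/4

3005/4


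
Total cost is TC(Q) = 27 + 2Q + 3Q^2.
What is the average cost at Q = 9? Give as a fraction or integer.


TC(9) = 27 + 2*9 + 3*9^2
TC(9) = 27 + 18 + 243 = 288
AC = TC/Q = 288/9 = 32

32


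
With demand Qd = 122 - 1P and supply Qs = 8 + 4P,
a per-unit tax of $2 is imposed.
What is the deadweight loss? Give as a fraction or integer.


Pre-tax equilibrium quantity: Q* = 496/5
Post-tax equilibrium quantity: Q_tax = 488/5
Reduction in quantity: Q* - Q_tax = 8/5
DWL = (1/2) * tax * (Q* - Q_tax)
DWL = (1/2) * 2 * 8/5 = 8/5

8/5


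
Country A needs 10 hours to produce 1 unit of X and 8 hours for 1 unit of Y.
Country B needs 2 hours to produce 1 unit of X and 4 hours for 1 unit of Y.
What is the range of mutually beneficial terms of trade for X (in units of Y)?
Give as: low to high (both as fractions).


Opportunity cost of X for Country A = hours_X / hours_Y = 10/8 = 5/4 units of Y
Opportunity cost of X for Country B = hours_X / hours_Y = 2/4 = 1/2 units of Y
Terms of trade must be between the two opportunity costs.
Range: 1/2 to 5/4

1/2 to 5/4


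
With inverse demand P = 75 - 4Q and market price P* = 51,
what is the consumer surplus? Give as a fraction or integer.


Maximum willingness to pay (at Q=0): P_max = 75
Quantity demanded at P* = 51:
Q* = (75 - 51)/4 = 6
CS = (1/2) * Q* * (P_max - P*)
CS = (1/2) * 6 * (75 - 51)
CS = (1/2) * 6 * 24 = 72

72


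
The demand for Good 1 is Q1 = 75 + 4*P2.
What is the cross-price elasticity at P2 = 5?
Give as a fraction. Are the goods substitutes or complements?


dQ1/dP2 = 4
At P2 = 5: Q1 = 75 + 4*5 = 95
Exy = (dQ1/dP2)(P2/Q1) = 4 * 5 / 95 = 4/19
Since Exy > 0, the goods are substitutes.

4/19 (substitutes)


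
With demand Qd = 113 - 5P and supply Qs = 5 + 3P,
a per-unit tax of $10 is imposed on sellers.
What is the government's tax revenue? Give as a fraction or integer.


With tax on sellers, new supply: Qs' = 5 + 3(P - 10)
= 3P - 25
New equilibrium quantity:
Q_new = 107/4
Tax revenue = tax * Q_new = 10 * 107/4 = 535/2

535/2


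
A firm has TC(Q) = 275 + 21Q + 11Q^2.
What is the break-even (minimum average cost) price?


AC(Q) = 275/Q + 21 + 11Q
To minimize: dAC/dQ = -275/Q^2 + 11 = 0
Q^2 = 275/11 = 25
Q* = 5
Min AC = 275/5 + 21 + 11*5
Min AC = 55 + 21 + 55 = 131

131


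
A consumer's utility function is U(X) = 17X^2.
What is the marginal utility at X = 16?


MU = dU/dX = 17*2*X^(2-1)
MU = 34*X^1
At X = 16:
MU = 34 * 16^1
MU = 34 * 16 = 544

544


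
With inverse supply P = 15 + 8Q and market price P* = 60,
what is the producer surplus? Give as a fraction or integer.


Minimum supply price (at Q=0): P_min = 15
Quantity supplied at P* = 60:
Q* = (60 - 15)/8 = 45/8
PS = (1/2) * Q* * (P* - P_min)
PS = (1/2) * 45/8 * (60 - 15)
PS = (1/2) * 45/8 * 45 = 2025/16

2025/16


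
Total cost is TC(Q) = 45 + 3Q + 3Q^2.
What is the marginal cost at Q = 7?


MC = dTC/dQ = 3 + 2*3*Q
At Q = 7:
MC = 3 + 6*7
MC = 3 + 42 = 45

45


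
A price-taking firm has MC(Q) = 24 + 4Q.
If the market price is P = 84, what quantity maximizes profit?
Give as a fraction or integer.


In perfect competition, profit is maximized where P = MC.
84 = 24 + 4Q
60 = 4Q
Q* = 60/4 = 15

15


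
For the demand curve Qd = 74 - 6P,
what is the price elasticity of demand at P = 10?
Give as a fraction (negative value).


dQ/dP = -6
At P = 10: Q = 74 - 6*10 = 14
E = (dQ/dP)(P/Q) = (-6)(10/14) = -30/7

-30/7


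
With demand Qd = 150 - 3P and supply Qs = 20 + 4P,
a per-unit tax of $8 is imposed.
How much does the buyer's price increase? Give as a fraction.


With a per-unit tax, the buyer's price increase depends on relative slopes.
Supply slope: d = 4, Demand slope: b = 3
Buyer's price increase = d * tax / (b + d)
= 4 * 8 / (3 + 4)
= 32 / 7 = 32/7

32/7


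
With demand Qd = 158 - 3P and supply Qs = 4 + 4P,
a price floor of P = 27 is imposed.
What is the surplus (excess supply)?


At P = 27:
Qd = 158 - 3*27 = 77
Qs = 4 + 4*27 = 112
Surplus = Qs - Qd = 112 - 77 = 35

35


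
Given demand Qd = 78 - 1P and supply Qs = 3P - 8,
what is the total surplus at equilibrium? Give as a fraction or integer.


Find equilibrium: 78 - 1P = 3P - 8
78 + 8 = 4P
P* = 86/4 = 43/2
Q* = 3*43/2 - 8 = 113/2
Inverse demand: P = 78 - Q/1, so P_max = 78
Inverse supply: P = 8/3 + Q/3, so P_min = 8/3
CS = (1/2) * 113/2 * (78 - 43/2) = 12769/8
PS = (1/2) * 113/2 * (43/2 - 8/3) = 12769/24
TS = CS + PS = 12769/8 + 12769/24 = 12769/6

12769/6


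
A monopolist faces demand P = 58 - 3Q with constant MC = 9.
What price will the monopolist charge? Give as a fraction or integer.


MR = 58 - 6Q
Set MR = MC: 58 - 6Q = 9
Q* = 49/6
Substitute into demand:
P* = 58 - 3*49/6 = 67/2

67/2


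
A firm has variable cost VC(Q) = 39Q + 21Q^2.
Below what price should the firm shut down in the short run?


AVC(Q) = VC(Q)/Q = 39 + 21Q
AVC is increasing in Q, so minimum AVC is at Q -> 0+.
Min AVC = 39
The firm should shut down if P < 39.

39


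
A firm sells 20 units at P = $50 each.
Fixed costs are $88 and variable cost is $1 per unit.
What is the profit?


Total Revenue = P * Q = 50 * 20 = $1000
Total Cost = FC + VC*Q = 88 + 1*20 = $108
Profit = TR - TC = 1000 - 108 = $892

$892


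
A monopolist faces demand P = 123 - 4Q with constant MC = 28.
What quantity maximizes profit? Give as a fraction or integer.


TR = P*Q = (123 - 4Q)Q = 123Q - 4Q^2
MR = dTR/dQ = 123 - 8Q
Set MR = MC:
123 - 8Q = 28
95 = 8Q
Q* = 95/8 = 95/8

95/8


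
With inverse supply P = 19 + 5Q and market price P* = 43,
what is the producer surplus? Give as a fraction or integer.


Minimum supply price (at Q=0): P_min = 19
Quantity supplied at P* = 43:
Q* = (43 - 19)/5 = 24/5
PS = (1/2) * Q* * (P* - P_min)
PS = (1/2) * 24/5 * (43 - 19)
PS = (1/2) * 24/5 * 24 = 288/5

288/5


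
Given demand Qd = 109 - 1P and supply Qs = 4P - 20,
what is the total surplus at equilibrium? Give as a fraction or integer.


Find equilibrium: 109 - 1P = 4P - 20
109 + 20 = 5P
P* = 129/5 = 129/5
Q* = 4*129/5 - 20 = 416/5
Inverse demand: P = 109 - Q/1, so P_max = 109
Inverse supply: P = 5 + Q/4, so P_min = 5
CS = (1/2) * 416/5 * (109 - 129/5) = 86528/25
PS = (1/2) * 416/5 * (129/5 - 5) = 21632/25
TS = CS + PS = 86528/25 + 21632/25 = 21632/5

21632/5


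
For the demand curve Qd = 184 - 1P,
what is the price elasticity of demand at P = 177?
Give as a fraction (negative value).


dQ/dP = -1
At P = 177: Q = 184 - 1*177 = 7
E = (dQ/dP)(P/Q) = (-1)(177/7) = -177/7

-177/7


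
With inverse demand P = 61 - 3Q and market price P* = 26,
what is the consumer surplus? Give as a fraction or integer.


Maximum willingness to pay (at Q=0): P_max = 61
Quantity demanded at P* = 26:
Q* = (61 - 26)/3 = 35/3
CS = (1/2) * Q* * (P_max - P*)
CS = (1/2) * 35/3 * (61 - 26)
CS = (1/2) * 35/3 * 35 = 1225/6

1225/6


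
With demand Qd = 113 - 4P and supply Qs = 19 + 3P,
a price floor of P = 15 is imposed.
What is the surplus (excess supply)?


At P = 15:
Qd = 113 - 4*15 = 53
Qs = 19 + 3*15 = 64
Surplus = Qs - Qd = 64 - 53 = 11

11


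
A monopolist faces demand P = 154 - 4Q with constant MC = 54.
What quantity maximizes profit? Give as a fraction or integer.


TR = P*Q = (154 - 4Q)Q = 154Q - 4Q^2
MR = dTR/dQ = 154 - 8Q
Set MR = MC:
154 - 8Q = 54
100 = 8Q
Q* = 100/8 = 25/2

25/2


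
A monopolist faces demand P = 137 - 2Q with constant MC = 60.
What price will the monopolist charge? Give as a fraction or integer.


MR = 137 - 4Q
Set MR = MC: 137 - 4Q = 60
Q* = 77/4
Substitute into demand:
P* = 137 - 2*77/4 = 197/2

197/2


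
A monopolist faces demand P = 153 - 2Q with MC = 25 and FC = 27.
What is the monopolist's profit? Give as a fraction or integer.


MR = MC: 153 - 4Q = 25
Q* = 32
P* = 153 - 2*32 = 89
Profit = (P* - MC)*Q* - FC
= (89 - 25)*32 - 27
= 64*32 - 27
= 2048 - 27 = 2021

2021


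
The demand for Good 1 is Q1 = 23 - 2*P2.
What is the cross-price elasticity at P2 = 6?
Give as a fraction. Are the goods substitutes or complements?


dQ1/dP2 = -2
At P2 = 6: Q1 = 23 - 2*6 = 11
Exy = (dQ1/dP2)(P2/Q1) = -2 * 6 / 11 = -12/11
Since Exy < 0, the goods are complements.

-12/11 (complements)


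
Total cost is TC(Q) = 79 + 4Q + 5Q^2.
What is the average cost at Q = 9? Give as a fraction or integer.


TC(9) = 79 + 4*9 + 5*9^2
TC(9) = 79 + 36 + 405 = 520
AC = TC/Q = 520/9 = 520/9

520/9


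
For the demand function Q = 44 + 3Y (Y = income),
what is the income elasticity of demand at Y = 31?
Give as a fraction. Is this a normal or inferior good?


dQ/dY = 3
At Y = 31: Q = 44 + 3*31 = 137
Ey = (dQ/dY)(Y/Q) = 3 * 31 / 137 = 93/137
Since Ey > 0, this is a normal good.

93/137 (normal good)


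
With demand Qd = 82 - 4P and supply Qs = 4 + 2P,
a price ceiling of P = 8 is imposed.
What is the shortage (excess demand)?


At P = 8:
Qd = 82 - 4*8 = 50
Qs = 4 + 2*8 = 20
Shortage = Qd - Qs = 50 - 20 = 30

30


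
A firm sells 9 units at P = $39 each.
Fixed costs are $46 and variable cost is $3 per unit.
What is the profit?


Total Revenue = P * Q = 39 * 9 = $351
Total Cost = FC + VC*Q = 46 + 3*9 = $73
Profit = TR - TC = 351 - 73 = $278

$278


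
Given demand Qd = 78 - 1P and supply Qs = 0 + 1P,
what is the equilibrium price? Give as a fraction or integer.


At equilibrium, Qd = Qs.
78 - 1P = 0 + 1P
78 - 0 = 1P + 1P
78 = 2P
P* = 78/2 = 39

39


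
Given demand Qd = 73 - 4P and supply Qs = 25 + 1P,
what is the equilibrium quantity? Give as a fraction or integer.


First find equilibrium price:
73 - 4P = 25 + 1P
P* = 48/5 = 48/5
Then substitute into demand:
Q* = 73 - 4 * 48/5 = 173/5

173/5


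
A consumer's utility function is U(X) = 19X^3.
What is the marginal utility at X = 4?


MU = dU/dX = 19*3*X^(3-1)
MU = 57*X^2
At X = 4:
MU = 57 * 4^2
MU = 57 * 16 = 912

912


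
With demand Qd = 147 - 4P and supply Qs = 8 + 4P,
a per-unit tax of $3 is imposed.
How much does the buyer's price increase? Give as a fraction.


With a per-unit tax, the buyer's price increase depends on relative slopes.
Supply slope: d = 4, Demand slope: b = 4
Buyer's price increase = d * tax / (b + d)
= 4 * 3 / (4 + 4)
= 12 / 8 = 3/2

3/2


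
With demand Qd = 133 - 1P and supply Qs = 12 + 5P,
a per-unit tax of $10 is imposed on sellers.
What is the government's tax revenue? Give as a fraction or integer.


With tax on sellers, new supply: Qs' = 12 + 5(P - 10)
= 5P - 38
New equilibrium quantity:
Q_new = 209/2
Tax revenue = tax * Q_new = 10 * 209/2 = 1045

1045


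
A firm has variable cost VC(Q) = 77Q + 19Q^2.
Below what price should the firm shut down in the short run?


AVC(Q) = VC(Q)/Q = 77 + 19Q
AVC is increasing in Q, so minimum AVC is at Q -> 0+.
Min AVC = 77
The firm should shut down if P < 77.

77


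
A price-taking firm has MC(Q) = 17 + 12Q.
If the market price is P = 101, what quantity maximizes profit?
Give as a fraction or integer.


In perfect competition, profit is maximized where P = MC.
101 = 17 + 12Q
84 = 12Q
Q* = 84/12 = 7

7


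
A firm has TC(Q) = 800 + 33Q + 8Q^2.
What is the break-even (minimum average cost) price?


AC(Q) = 800/Q + 33 + 8Q
To minimize: dAC/dQ = -800/Q^2 + 8 = 0
Q^2 = 800/8 = 100
Q* = 10
Min AC = 800/10 + 33 + 8*10
Min AC = 80 + 33 + 80 = 193

193


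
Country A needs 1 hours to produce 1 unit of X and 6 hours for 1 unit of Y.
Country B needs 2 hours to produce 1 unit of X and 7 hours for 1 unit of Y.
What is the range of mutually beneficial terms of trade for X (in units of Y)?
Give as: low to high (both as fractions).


Opportunity cost of X for Country A = hours_X / hours_Y = 1/6 = 1/6 units of Y
Opportunity cost of X for Country B = hours_X / hours_Y = 2/7 = 2/7 units of Y
Terms of trade must be between the two opportunity costs.
Range: 1/6 to 2/7

1/6 to 2/7


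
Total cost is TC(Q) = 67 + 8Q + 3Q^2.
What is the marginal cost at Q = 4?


MC = dTC/dQ = 8 + 2*3*Q
At Q = 4:
MC = 8 + 6*4
MC = 8 + 24 = 32

32


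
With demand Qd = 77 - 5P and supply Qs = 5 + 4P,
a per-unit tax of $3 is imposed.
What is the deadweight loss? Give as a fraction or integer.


Pre-tax equilibrium quantity: Q* = 37
Post-tax equilibrium quantity: Q_tax = 91/3
Reduction in quantity: Q* - Q_tax = 20/3
DWL = (1/2) * tax * (Q* - Q_tax)
DWL = (1/2) * 3 * 20/3 = 10

10


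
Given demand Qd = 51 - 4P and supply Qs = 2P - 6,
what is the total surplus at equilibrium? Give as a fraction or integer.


Find equilibrium: 51 - 4P = 2P - 6
51 + 6 = 6P
P* = 57/6 = 19/2
Q* = 2*19/2 - 6 = 13
Inverse demand: P = 51/4 - Q/4, so P_max = 51/4
Inverse supply: P = 3 + Q/2, so P_min = 3
CS = (1/2) * 13 * (51/4 - 19/2) = 169/8
PS = (1/2) * 13 * (19/2 - 3) = 169/4
TS = CS + PS = 169/8 + 169/4 = 507/8

507/8


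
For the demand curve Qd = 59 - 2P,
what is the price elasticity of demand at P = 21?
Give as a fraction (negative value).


dQ/dP = -2
At P = 21: Q = 59 - 2*21 = 17
E = (dQ/dP)(P/Q) = (-2)(21/17) = -42/17

-42/17


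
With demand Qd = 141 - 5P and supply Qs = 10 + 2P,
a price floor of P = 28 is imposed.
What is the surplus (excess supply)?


At P = 28:
Qd = 141 - 5*28 = 1
Qs = 10 + 2*28 = 66
Surplus = Qs - Qd = 66 - 1 = 65

65


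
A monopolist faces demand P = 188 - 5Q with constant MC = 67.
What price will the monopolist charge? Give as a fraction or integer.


MR = 188 - 10Q
Set MR = MC: 188 - 10Q = 67
Q* = 121/10
Substitute into demand:
P* = 188 - 5*121/10 = 255/2

255/2


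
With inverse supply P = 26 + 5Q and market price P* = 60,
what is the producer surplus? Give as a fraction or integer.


Minimum supply price (at Q=0): P_min = 26
Quantity supplied at P* = 60:
Q* = (60 - 26)/5 = 34/5
PS = (1/2) * Q* * (P* - P_min)
PS = (1/2) * 34/5 * (60 - 26)
PS = (1/2) * 34/5 * 34 = 578/5

578/5


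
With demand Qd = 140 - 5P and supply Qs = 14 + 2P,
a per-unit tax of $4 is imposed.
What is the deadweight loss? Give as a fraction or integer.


Pre-tax equilibrium quantity: Q* = 50
Post-tax equilibrium quantity: Q_tax = 310/7
Reduction in quantity: Q* - Q_tax = 40/7
DWL = (1/2) * tax * (Q* - Q_tax)
DWL = (1/2) * 4 * 40/7 = 80/7

80/7


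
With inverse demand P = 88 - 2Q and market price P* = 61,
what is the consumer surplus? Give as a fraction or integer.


Maximum willingness to pay (at Q=0): P_max = 88
Quantity demanded at P* = 61:
Q* = (88 - 61)/2 = 27/2
CS = (1/2) * Q* * (P_max - P*)
CS = (1/2) * 27/2 * (88 - 61)
CS = (1/2) * 27/2 * 27 = 729/4

729/4


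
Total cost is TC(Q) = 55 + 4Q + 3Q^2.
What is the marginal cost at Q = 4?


MC = dTC/dQ = 4 + 2*3*Q
At Q = 4:
MC = 4 + 6*4
MC = 4 + 24 = 28

28


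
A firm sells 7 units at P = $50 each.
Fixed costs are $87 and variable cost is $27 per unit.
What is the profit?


Total Revenue = P * Q = 50 * 7 = $350
Total Cost = FC + VC*Q = 87 + 27*7 = $276
Profit = TR - TC = 350 - 276 = $74

$74


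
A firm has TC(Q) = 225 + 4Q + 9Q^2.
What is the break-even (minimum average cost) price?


AC(Q) = 225/Q + 4 + 9Q
To minimize: dAC/dQ = -225/Q^2 + 9 = 0
Q^2 = 225/9 = 25
Q* = 5
Min AC = 225/5 + 4 + 9*5
Min AC = 45 + 4 + 45 = 94

94


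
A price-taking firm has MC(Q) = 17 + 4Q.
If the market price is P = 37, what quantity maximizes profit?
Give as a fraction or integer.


In perfect competition, profit is maximized where P = MC.
37 = 17 + 4Q
20 = 4Q
Q* = 20/4 = 5

5


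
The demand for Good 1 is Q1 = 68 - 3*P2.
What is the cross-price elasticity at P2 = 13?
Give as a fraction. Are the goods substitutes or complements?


dQ1/dP2 = -3
At P2 = 13: Q1 = 68 - 3*13 = 29
Exy = (dQ1/dP2)(P2/Q1) = -3 * 13 / 29 = -39/29
Since Exy < 0, the goods are complements.

-39/29 (complements)


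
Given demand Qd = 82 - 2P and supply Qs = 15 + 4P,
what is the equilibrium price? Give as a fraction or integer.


At equilibrium, Qd = Qs.
82 - 2P = 15 + 4P
82 - 15 = 2P + 4P
67 = 6P
P* = 67/6 = 67/6

67/6


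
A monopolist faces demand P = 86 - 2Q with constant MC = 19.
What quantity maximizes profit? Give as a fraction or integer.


TR = P*Q = (86 - 2Q)Q = 86Q - 2Q^2
MR = dTR/dQ = 86 - 4Q
Set MR = MC:
86 - 4Q = 19
67 = 4Q
Q* = 67/4 = 67/4

67/4


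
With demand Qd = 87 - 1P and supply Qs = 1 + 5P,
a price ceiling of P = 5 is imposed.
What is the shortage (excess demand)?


At P = 5:
Qd = 87 - 1*5 = 82
Qs = 1 + 5*5 = 26
Shortage = Qd - Qs = 82 - 26 = 56

56


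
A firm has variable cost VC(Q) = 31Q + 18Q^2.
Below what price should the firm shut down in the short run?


AVC(Q) = VC(Q)/Q = 31 + 18Q
AVC is increasing in Q, so minimum AVC is at Q -> 0+.
Min AVC = 31
The firm should shut down if P < 31.

31


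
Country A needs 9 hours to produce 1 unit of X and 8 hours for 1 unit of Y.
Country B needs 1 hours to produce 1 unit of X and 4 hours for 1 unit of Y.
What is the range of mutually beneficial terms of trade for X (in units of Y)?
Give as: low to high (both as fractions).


Opportunity cost of X for Country A = hours_X / hours_Y = 9/8 = 9/8 units of Y
Opportunity cost of X for Country B = hours_X / hours_Y = 1/4 = 1/4 units of Y
Terms of trade must be between the two opportunity costs.
Range: 1/4 to 9/8

1/4 to 9/8


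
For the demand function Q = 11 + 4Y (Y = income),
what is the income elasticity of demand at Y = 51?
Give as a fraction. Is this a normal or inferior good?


dQ/dY = 4
At Y = 51: Q = 11 + 4*51 = 215
Ey = (dQ/dY)(Y/Q) = 4 * 51 / 215 = 204/215
Since Ey > 0, this is a normal good.

204/215 (normal good)


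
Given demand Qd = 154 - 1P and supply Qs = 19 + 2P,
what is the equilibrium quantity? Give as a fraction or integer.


First find equilibrium price:
154 - 1P = 19 + 2P
P* = 135/3 = 45
Then substitute into demand:
Q* = 154 - 1 * 45 = 109

109


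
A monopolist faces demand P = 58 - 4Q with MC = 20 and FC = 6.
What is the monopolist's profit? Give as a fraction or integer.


MR = MC: 58 - 8Q = 20
Q* = 19/4
P* = 58 - 4*19/4 = 39
Profit = (P* - MC)*Q* - FC
= (39 - 20)*19/4 - 6
= 19*19/4 - 6
= 361/4 - 6 = 337/4

337/4


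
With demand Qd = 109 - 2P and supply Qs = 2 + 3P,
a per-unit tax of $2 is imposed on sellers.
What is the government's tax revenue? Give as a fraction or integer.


With tax on sellers, new supply: Qs' = 2 + 3(P - 2)
= 3P - 4
New equilibrium quantity:
Q_new = 319/5
Tax revenue = tax * Q_new = 2 * 319/5 = 638/5

638/5


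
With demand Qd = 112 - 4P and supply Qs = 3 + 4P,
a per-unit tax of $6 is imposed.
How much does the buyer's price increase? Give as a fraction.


With a per-unit tax, the buyer's price increase depends on relative slopes.
Supply slope: d = 4, Demand slope: b = 4
Buyer's price increase = d * tax / (b + d)
= 4 * 6 / (4 + 4)
= 24 / 8 = 3

3


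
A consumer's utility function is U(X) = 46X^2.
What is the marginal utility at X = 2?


MU = dU/dX = 46*2*X^(2-1)
MU = 92*X^1
At X = 2:
MU = 92 * 2^1
MU = 92 * 2 = 184

184


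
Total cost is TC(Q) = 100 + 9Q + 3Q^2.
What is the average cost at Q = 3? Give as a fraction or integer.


TC(3) = 100 + 9*3 + 3*3^2
TC(3) = 100 + 27 + 27 = 154
AC = TC/Q = 154/3 = 154/3

154/3


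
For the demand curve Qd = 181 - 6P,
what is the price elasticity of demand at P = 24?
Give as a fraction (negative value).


dQ/dP = -6
At P = 24: Q = 181 - 6*24 = 37
E = (dQ/dP)(P/Q) = (-6)(24/37) = -144/37

-144/37


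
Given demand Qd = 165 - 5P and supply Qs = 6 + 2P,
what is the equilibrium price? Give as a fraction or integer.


At equilibrium, Qd = Qs.
165 - 5P = 6 + 2P
165 - 6 = 5P + 2P
159 = 7P
P* = 159/7 = 159/7

159/7


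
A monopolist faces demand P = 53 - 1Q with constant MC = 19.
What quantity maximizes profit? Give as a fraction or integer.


TR = P*Q = (53 - 1Q)Q = 53Q - 1Q^2
MR = dTR/dQ = 53 - 2Q
Set MR = MC:
53 - 2Q = 19
34 = 2Q
Q* = 34/2 = 17

17


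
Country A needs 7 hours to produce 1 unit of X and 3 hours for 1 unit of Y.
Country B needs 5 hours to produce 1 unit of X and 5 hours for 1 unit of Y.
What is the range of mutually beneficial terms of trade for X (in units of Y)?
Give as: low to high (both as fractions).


Opportunity cost of X for Country A = hours_X / hours_Y = 7/3 = 7/3 units of Y
Opportunity cost of X for Country B = hours_X / hours_Y = 5/5 = 1 units of Y
Terms of trade must be between the two opportunity costs.
Range: 1 to 7/3

1 to 7/3


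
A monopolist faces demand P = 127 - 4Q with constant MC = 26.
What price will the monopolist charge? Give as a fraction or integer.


MR = 127 - 8Q
Set MR = MC: 127 - 8Q = 26
Q* = 101/8
Substitute into demand:
P* = 127 - 4*101/8 = 153/2

153/2


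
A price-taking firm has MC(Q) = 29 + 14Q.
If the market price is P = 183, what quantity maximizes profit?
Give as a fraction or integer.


In perfect competition, profit is maximized where P = MC.
183 = 29 + 14Q
154 = 14Q
Q* = 154/14 = 11

11


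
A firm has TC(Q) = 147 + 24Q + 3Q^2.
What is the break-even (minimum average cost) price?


AC(Q) = 147/Q + 24 + 3Q
To minimize: dAC/dQ = -147/Q^2 + 3 = 0
Q^2 = 147/3 = 49
Q* = 7
Min AC = 147/7 + 24 + 3*7
Min AC = 21 + 24 + 21 = 66

66


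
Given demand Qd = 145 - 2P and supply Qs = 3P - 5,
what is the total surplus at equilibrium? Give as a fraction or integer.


Find equilibrium: 145 - 2P = 3P - 5
145 + 5 = 5P
P* = 150/5 = 30
Q* = 3*30 - 5 = 85
Inverse demand: P = 145/2 - Q/2, so P_max = 145/2
Inverse supply: P = 5/3 + Q/3, so P_min = 5/3
CS = (1/2) * 85 * (145/2 - 30) = 7225/4
PS = (1/2) * 85 * (30 - 5/3) = 7225/6
TS = CS + PS = 7225/4 + 7225/6 = 36125/12

36125/12


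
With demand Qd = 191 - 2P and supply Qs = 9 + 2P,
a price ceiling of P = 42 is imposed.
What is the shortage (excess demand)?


At P = 42:
Qd = 191 - 2*42 = 107
Qs = 9 + 2*42 = 93
Shortage = Qd - Qs = 107 - 93 = 14

14


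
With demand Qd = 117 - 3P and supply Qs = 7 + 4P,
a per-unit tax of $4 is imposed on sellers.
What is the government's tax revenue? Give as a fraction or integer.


With tax on sellers, new supply: Qs' = 7 + 4(P - 4)
= 4P - 9
New equilibrium quantity:
Q_new = 63
Tax revenue = tax * Q_new = 4 * 63 = 252

252


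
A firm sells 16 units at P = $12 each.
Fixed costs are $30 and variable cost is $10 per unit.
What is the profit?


Total Revenue = P * Q = 12 * 16 = $192
Total Cost = FC + VC*Q = 30 + 10*16 = $190
Profit = TR - TC = 192 - 190 = $2

$2


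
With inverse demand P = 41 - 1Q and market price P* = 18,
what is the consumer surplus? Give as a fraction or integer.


Maximum willingness to pay (at Q=0): P_max = 41
Quantity demanded at P* = 18:
Q* = (41 - 18)/1 = 23
CS = (1/2) * Q* * (P_max - P*)
CS = (1/2) * 23 * (41 - 18)
CS = (1/2) * 23 * 23 = 529/2

529/2


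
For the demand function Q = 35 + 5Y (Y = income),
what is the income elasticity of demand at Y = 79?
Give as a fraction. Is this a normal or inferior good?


dQ/dY = 5
At Y = 79: Q = 35 + 5*79 = 430
Ey = (dQ/dY)(Y/Q) = 5 * 79 / 430 = 79/86
Since Ey > 0, this is a normal good.

79/86 (normal good)


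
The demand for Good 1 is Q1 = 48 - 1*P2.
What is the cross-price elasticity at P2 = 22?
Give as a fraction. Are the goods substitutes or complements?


dQ1/dP2 = -1
At P2 = 22: Q1 = 48 - 1*22 = 26
Exy = (dQ1/dP2)(P2/Q1) = -1 * 22 / 26 = -11/13
Since Exy < 0, the goods are complements.

-11/13 (complements)


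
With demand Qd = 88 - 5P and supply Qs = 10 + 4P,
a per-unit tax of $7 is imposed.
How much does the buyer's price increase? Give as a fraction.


With a per-unit tax, the buyer's price increase depends on relative slopes.
Supply slope: d = 4, Demand slope: b = 5
Buyer's price increase = d * tax / (b + d)
= 4 * 7 / (5 + 4)
= 28 / 9 = 28/9

28/9


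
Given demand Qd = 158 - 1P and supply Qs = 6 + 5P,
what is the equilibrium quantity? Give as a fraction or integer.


First find equilibrium price:
158 - 1P = 6 + 5P
P* = 152/6 = 76/3
Then substitute into demand:
Q* = 158 - 1 * 76/3 = 398/3

398/3


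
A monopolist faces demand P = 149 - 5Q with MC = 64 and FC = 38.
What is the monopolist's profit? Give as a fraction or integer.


MR = MC: 149 - 10Q = 64
Q* = 17/2
P* = 149 - 5*17/2 = 213/2
Profit = (P* - MC)*Q* - FC
= (213/2 - 64)*17/2 - 38
= 85/2*17/2 - 38
= 1445/4 - 38 = 1293/4

1293/4


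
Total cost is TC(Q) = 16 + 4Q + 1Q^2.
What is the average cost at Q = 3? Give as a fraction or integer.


TC(3) = 16 + 4*3 + 1*3^2
TC(3) = 16 + 12 + 9 = 37
AC = TC/Q = 37/3 = 37/3

37/3


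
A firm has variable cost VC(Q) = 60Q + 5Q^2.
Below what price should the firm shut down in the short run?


AVC(Q) = VC(Q)/Q = 60 + 5Q
AVC is increasing in Q, so minimum AVC is at Q -> 0+.
Min AVC = 60
The firm should shut down if P < 60.

60


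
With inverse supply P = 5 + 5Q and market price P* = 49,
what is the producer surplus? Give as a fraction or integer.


Minimum supply price (at Q=0): P_min = 5
Quantity supplied at P* = 49:
Q* = (49 - 5)/5 = 44/5
PS = (1/2) * Q* * (P* - P_min)
PS = (1/2) * 44/5 * (49 - 5)
PS = (1/2) * 44/5 * 44 = 968/5

968/5


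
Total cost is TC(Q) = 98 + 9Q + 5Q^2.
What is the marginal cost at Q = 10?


MC = dTC/dQ = 9 + 2*5*Q
At Q = 10:
MC = 9 + 10*10
MC = 9 + 100 = 109

109


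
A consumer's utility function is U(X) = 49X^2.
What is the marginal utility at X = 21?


MU = dU/dX = 49*2*X^(2-1)
MU = 98*X^1
At X = 21:
MU = 98 * 21^1
MU = 98 * 21 = 2058

2058


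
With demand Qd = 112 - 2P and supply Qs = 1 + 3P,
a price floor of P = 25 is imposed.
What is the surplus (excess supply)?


At P = 25:
Qd = 112 - 2*25 = 62
Qs = 1 + 3*25 = 76
Surplus = Qs - Qd = 76 - 62 = 14

14


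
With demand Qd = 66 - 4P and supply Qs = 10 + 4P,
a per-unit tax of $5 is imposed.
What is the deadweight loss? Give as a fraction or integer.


Pre-tax equilibrium quantity: Q* = 38
Post-tax equilibrium quantity: Q_tax = 28
Reduction in quantity: Q* - Q_tax = 10
DWL = (1/2) * tax * (Q* - Q_tax)
DWL = (1/2) * 5 * 10 = 25

25


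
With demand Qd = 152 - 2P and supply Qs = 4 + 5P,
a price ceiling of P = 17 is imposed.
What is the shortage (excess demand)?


At P = 17:
Qd = 152 - 2*17 = 118
Qs = 4 + 5*17 = 89
Shortage = Qd - Qs = 118 - 89 = 29

29


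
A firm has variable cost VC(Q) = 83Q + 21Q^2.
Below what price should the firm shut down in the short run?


AVC(Q) = VC(Q)/Q = 83 + 21Q
AVC is increasing in Q, so minimum AVC is at Q -> 0+.
Min AVC = 83
The firm should shut down if P < 83.

83


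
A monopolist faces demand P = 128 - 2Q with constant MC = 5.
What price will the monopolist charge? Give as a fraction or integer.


MR = 128 - 4Q
Set MR = MC: 128 - 4Q = 5
Q* = 123/4
Substitute into demand:
P* = 128 - 2*123/4 = 133/2

133/2


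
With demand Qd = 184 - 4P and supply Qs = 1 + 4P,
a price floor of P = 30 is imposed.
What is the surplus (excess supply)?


At P = 30:
Qd = 184 - 4*30 = 64
Qs = 1 + 4*30 = 121
Surplus = Qs - Qd = 121 - 64 = 57

57


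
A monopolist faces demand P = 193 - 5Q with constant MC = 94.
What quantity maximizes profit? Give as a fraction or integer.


TR = P*Q = (193 - 5Q)Q = 193Q - 5Q^2
MR = dTR/dQ = 193 - 10Q
Set MR = MC:
193 - 10Q = 94
99 = 10Q
Q* = 99/10 = 99/10

99/10


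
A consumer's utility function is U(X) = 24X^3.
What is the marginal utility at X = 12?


MU = dU/dX = 24*3*X^(3-1)
MU = 72*X^2
At X = 12:
MU = 72 * 12^2
MU = 72 * 144 = 10368

10368


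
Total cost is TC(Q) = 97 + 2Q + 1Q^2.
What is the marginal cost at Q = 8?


MC = dTC/dQ = 2 + 2*1*Q
At Q = 8:
MC = 2 + 2*8
MC = 2 + 16 = 18

18


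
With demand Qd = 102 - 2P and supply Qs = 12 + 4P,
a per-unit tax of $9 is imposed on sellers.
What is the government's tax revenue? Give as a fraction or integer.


With tax on sellers, new supply: Qs' = 12 + 4(P - 9)
= 4P - 24
New equilibrium quantity:
Q_new = 60
Tax revenue = tax * Q_new = 9 * 60 = 540

540


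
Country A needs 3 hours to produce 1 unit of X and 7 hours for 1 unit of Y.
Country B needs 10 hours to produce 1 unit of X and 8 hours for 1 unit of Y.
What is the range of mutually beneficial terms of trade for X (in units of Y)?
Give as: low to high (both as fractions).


Opportunity cost of X for Country A = hours_X / hours_Y = 3/7 = 3/7 units of Y
Opportunity cost of X for Country B = hours_X / hours_Y = 10/8 = 5/4 units of Y
Terms of trade must be between the two opportunity costs.
Range: 3/7 to 5/4

3/7 to 5/4


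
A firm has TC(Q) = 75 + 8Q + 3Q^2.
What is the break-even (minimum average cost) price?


AC(Q) = 75/Q + 8 + 3Q
To minimize: dAC/dQ = -75/Q^2 + 3 = 0
Q^2 = 75/3 = 25
Q* = 5
Min AC = 75/5 + 8 + 3*5
Min AC = 15 + 8 + 15 = 38

38


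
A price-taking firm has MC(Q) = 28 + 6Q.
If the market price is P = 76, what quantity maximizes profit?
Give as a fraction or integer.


In perfect competition, profit is maximized where P = MC.
76 = 28 + 6Q
48 = 6Q
Q* = 48/6 = 8

8


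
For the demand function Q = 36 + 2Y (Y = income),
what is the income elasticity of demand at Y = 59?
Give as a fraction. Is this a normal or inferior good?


dQ/dY = 2
At Y = 59: Q = 36 + 2*59 = 154
Ey = (dQ/dY)(Y/Q) = 2 * 59 / 154 = 59/77
Since Ey > 0, this is a normal good.

59/77 (normal good)


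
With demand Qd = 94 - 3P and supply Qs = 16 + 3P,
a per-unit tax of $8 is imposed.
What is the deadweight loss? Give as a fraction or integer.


Pre-tax equilibrium quantity: Q* = 55
Post-tax equilibrium quantity: Q_tax = 43
Reduction in quantity: Q* - Q_tax = 12
DWL = (1/2) * tax * (Q* - Q_tax)
DWL = (1/2) * 8 * 12 = 48

48


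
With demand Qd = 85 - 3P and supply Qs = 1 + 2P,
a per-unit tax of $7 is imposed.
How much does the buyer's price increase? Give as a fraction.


With a per-unit tax, the buyer's price increase depends on relative slopes.
Supply slope: d = 2, Demand slope: b = 3
Buyer's price increase = d * tax / (b + d)
= 2 * 7 / (3 + 2)
= 14 / 5 = 14/5

14/5


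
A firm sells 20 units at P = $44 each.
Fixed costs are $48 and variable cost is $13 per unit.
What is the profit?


Total Revenue = P * Q = 44 * 20 = $880
Total Cost = FC + VC*Q = 48 + 13*20 = $308
Profit = TR - TC = 880 - 308 = $572

$572


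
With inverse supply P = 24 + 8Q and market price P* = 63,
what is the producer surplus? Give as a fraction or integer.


Minimum supply price (at Q=0): P_min = 24
Quantity supplied at P* = 63:
Q* = (63 - 24)/8 = 39/8
PS = (1/2) * Q* * (P* - P_min)
PS = (1/2) * 39/8 * (63 - 24)
PS = (1/2) * 39/8 * 39 = 1521/16

1521/16


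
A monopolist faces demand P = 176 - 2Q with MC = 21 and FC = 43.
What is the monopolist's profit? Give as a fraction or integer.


MR = MC: 176 - 4Q = 21
Q* = 155/4
P* = 176 - 2*155/4 = 197/2
Profit = (P* - MC)*Q* - FC
= (197/2 - 21)*155/4 - 43
= 155/2*155/4 - 43
= 24025/8 - 43 = 23681/8

23681/8


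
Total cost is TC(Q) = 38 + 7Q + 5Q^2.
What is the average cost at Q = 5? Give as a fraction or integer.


TC(5) = 38 + 7*5 + 5*5^2
TC(5) = 38 + 35 + 125 = 198
AC = TC/Q = 198/5 = 198/5

198/5


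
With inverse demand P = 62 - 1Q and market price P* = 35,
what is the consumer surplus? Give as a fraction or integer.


Maximum willingness to pay (at Q=0): P_max = 62
Quantity demanded at P* = 35:
Q* = (62 - 35)/1 = 27
CS = (1/2) * Q* * (P_max - P*)
CS = (1/2) * 27 * (62 - 35)
CS = (1/2) * 27 * 27 = 729/2

729/2


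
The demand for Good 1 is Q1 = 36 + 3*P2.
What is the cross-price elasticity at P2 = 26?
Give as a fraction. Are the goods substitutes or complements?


dQ1/dP2 = 3
At P2 = 26: Q1 = 36 + 3*26 = 114
Exy = (dQ1/dP2)(P2/Q1) = 3 * 26 / 114 = 13/19
Since Exy > 0, the goods are substitutes.

13/19 (substitutes)


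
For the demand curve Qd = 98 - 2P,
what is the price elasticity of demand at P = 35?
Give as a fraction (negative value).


dQ/dP = -2
At P = 35: Q = 98 - 2*35 = 28
E = (dQ/dP)(P/Q) = (-2)(35/28) = -5/2

-5/2


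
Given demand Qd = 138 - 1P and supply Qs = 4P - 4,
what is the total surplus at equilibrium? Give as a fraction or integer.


Find equilibrium: 138 - 1P = 4P - 4
138 + 4 = 5P
P* = 142/5 = 142/5
Q* = 4*142/5 - 4 = 548/5
Inverse demand: P = 138 - Q/1, so P_max = 138
Inverse supply: P = 1 + Q/4, so P_min = 1
CS = (1/2) * 548/5 * (138 - 142/5) = 150152/25
PS = (1/2) * 548/5 * (142/5 - 1) = 37538/25
TS = CS + PS = 150152/25 + 37538/25 = 37538/5

37538/5


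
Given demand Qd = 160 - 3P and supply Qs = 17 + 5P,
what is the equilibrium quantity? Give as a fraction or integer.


First find equilibrium price:
160 - 3P = 17 + 5P
P* = 143/8 = 143/8
Then substitute into demand:
Q* = 160 - 3 * 143/8 = 851/8

851/8


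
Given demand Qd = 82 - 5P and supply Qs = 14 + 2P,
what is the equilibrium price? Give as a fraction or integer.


At equilibrium, Qd = Qs.
82 - 5P = 14 + 2P
82 - 14 = 5P + 2P
68 = 7P
P* = 68/7 = 68/7

68/7


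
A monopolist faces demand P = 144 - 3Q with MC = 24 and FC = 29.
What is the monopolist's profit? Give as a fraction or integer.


MR = MC: 144 - 6Q = 24
Q* = 20
P* = 144 - 3*20 = 84
Profit = (P* - MC)*Q* - FC
= (84 - 24)*20 - 29
= 60*20 - 29
= 1200 - 29 = 1171

1171


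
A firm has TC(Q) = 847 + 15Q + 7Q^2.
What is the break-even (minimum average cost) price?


AC(Q) = 847/Q + 15 + 7Q
To minimize: dAC/dQ = -847/Q^2 + 7 = 0
Q^2 = 847/7 = 121
Q* = 11
Min AC = 847/11 + 15 + 7*11
Min AC = 77 + 15 + 77 = 169

169


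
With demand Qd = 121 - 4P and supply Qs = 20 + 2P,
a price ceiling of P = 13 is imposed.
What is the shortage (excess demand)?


At P = 13:
Qd = 121 - 4*13 = 69
Qs = 20 + 2*13 = 46
Shortage = Qd - Qs = 69 - 46 = 23

23


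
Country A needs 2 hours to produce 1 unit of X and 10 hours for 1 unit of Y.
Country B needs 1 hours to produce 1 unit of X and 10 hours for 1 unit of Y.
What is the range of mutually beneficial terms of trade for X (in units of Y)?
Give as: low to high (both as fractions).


Opportunity cost of X for Country A = hours_X / hours_Y = 2/10 = 1/5 units of Y
Opportunity cost of X for Country B = hours_X / hours_Y = 1/10 = 1/10 units of Y
Terms of trade must be between the two opportunity costs.
Range: 1/10 to 1/5

1/10 to 1/5


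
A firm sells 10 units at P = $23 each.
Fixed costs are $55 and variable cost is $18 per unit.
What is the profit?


Total Revenue = P * Q = 23 * 10 = $230
Total Cost = FC + VC*Q = 55 + 18*10 = $235
Profit = TR - TC = 230 - 235 = $-5

$-5


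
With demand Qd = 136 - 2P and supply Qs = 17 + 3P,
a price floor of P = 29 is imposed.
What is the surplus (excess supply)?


At P = 29:
Qd = 136 - 2*29 = 78
Qs = 17 + 3*29 = 104
Surplus = Qs - Qd = 104 - 78 = 26

26


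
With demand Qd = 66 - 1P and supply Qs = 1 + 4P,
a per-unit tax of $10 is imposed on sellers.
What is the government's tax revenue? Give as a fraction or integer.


With tax on sellers, new supply: Qs' = 1 + 4(P - 10)
= 4P - 39
New equilibrium quantity:
Q_new = 45
Tax revenue = tax * Q_new = 10 * 45 = 450

450


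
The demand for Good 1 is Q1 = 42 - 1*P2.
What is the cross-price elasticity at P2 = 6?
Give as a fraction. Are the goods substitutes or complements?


dQ1/dP2 = -1
At P2 = 6: Q1 = 42 - 1*6 = 36
Exy = (dQ1/dP2)(P2/Q1) = -1 * 6 / 36 = -1/6
Since Exy < 0, the goods are complements.

-1/6 (complements)


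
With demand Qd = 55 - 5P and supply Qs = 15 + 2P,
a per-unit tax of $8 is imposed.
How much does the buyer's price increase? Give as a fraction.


With a per-unit tax, the buyer's price increase depends on relative slopes.
Supply slope: d = 2, Demand slope: b = 5
Buyer's price increase = d * tax / (b + d)
= 2 * 8 / (5 + 2)
= 16 / 7 = 16/7

16/7


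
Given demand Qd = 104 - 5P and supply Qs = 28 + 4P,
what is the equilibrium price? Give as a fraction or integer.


At equilibrium, Qd = Qs.
104 - 5P = 28 + 4P
104 - 28 = 5P + 4P
76 = 9P
P* = 76/9 = 76/9

76/9


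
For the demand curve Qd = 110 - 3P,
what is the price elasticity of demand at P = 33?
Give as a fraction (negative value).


dQ/dP = -3
At P = 33: Q = 110 - 3*33 = 11
E = (dQ/dP)(P/Q) = (-3)(33/11) = -9

-9


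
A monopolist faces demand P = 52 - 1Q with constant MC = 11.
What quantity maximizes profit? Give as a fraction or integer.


TR = P*Q = (52 - 1Q)Q = 52Q - 1Q^2
MR = dTR/dQ = 52 - 2Q
Set MR = MC:
52 - 2Q = 11
41 = 2Q
Q* = 41/2 = 41/2

41/2


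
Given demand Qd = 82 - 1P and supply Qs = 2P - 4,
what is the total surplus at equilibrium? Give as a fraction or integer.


Find equilibrium: 82 - 1P = 2P - 4
82 + 4 = 3P
P* = 86/3 = 86/3
Q* = 2*86/3 - 4 = 160/3
Inverse demand: P = 82 - Q/1, so P_max = 82
Inverse supply: P = 2 + Q/2, so P_min = 2
CS = (1/2) * 160/3 * (82 - 86/3) = 12800/9
PS = (1/2) * 160/3 * (86/3 - 2) = 6400/9
TS = CS + PS = 12800/9 + 6400/9 = 6400/3

6400/3


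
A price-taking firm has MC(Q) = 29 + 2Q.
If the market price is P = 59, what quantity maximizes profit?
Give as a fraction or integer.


In perfect competition, profit is maximized where P = MC.
59 = 29 + 2Q
30 = 2Q
Q* = 30/2 = 15

15
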